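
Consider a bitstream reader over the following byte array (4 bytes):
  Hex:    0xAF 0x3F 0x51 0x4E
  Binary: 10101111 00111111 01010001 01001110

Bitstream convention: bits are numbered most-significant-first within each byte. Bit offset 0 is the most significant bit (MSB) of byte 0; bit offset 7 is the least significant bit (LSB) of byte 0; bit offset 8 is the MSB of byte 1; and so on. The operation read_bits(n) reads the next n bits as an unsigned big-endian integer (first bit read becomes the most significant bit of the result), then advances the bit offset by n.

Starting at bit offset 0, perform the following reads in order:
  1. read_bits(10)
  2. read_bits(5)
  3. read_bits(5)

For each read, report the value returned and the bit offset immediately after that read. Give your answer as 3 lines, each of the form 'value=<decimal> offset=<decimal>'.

Answer: value=700 offset=10
value=31 offset=15
value=21 offset=20

Derivation:
Read 1: bits[0:10] width=10 -> value=700 (bin 1010111100); offset now 10 = byte 1 bit 2; 22 bits remain
Read 2: bits[10:15] width=5 -> value=31 (bin 11111); offset now 15 = byte 1 bit 7; 17 bits remain
Read 3: bits[15:20] width=5 -> value=21 (bin 10101); offset now 20 = byte 2 bit 4; 12 bits remain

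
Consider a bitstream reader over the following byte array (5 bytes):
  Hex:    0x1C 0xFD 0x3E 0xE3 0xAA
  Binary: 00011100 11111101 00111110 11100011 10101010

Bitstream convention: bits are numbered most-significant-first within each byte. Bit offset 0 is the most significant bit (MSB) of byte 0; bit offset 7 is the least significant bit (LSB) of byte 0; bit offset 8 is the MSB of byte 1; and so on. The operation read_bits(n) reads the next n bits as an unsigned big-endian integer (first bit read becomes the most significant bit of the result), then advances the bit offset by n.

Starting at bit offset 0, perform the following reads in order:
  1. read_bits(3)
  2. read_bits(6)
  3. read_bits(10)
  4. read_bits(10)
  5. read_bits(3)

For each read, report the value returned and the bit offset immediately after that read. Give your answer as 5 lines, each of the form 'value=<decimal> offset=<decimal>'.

Answer: value=0 offset=3
value=57 offset=9
value=1001 offset=19
value=988 offset=29
value=3 offset=32

Derivation:
Read 1: bits[0:3] width=3 -> value=0 (bin 000); offset now 3 = byte 0 bit 3; 37 bits remain
Read 2: bits[3:9] width=6 -> value=57 (bin 111001); offset now 9 = byte 1 bit 1; 31 bits remain
Read 3: bits[9:19] width=10 -> value=1001 (bin 1111101001); offset now 19 = byte 2 bit 3; 21 bits remain
Read 4: bits[19:29] width=10 -> value=988 (bin 1111011100); offset now 29 = byte 3 bit 5; 11 bits remain
Read 5: bits[29:32] width=3 -> value=3 (bin 011); offset now 32 = byte 4 bit 0; 8 bits remain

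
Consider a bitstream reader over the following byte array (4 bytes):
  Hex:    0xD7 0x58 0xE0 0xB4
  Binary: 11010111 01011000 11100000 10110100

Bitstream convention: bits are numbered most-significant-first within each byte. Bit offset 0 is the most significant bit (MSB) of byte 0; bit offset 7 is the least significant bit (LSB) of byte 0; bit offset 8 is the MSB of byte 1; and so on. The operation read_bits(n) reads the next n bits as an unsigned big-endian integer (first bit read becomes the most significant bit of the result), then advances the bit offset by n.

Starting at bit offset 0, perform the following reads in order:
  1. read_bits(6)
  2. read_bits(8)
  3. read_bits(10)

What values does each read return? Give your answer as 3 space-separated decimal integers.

Answer: 53 214 224

Derivation:
Read 1: bits[0:6] width=6 -> value=53 (bin 110101); offset now 6 = byte 0 bit 6; 26 bits remain
Read 2: bits[6:14] width=8 -> value=214 (bin 11010110); offset now 14 = byte 1 bit 6; 18 bits remain
Read 3: bits[14:24] width=10 -> value=224 (bin 0011100000); offset now 24 = byte 3 bit 0; 8 bits remain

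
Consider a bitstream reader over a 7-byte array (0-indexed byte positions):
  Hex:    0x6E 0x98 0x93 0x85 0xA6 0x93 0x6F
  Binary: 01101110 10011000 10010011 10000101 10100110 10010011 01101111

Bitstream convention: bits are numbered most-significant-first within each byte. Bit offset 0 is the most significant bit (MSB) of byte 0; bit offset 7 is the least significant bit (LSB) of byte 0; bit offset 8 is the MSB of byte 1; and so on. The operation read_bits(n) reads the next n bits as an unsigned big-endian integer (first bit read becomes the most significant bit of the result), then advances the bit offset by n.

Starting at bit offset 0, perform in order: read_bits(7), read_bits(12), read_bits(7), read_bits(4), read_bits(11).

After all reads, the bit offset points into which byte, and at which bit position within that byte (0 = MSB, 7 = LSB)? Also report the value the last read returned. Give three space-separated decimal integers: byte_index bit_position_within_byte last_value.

Answer: 5 1 845

Derivation:
Read 1: bits[0:7] width=7 -> value=55 (bin 0110111); offset now 7 = byte 0 bit 7; 49 bits remain
Read 2: bits[7:19] width=12 -> value=1220 (bin 010011000100); offset now 19 = byte 2 bit 3; 37 bits remain
Read 3: bits[19:26] width=7 -> value=78 (bin 1001110); offset now 26 = byte 3 bit 2; 30 bits remain
Read 4: bits[26:30] width=4 -> value=1 (bin 0001); offset now 30 = byte 3 bit 6; 26 bits remain
Read 5: bits[30:41] width=11 -> value=845 (bin 01101001101); offset now 41 = byte 5 bit 1; 15 bits remain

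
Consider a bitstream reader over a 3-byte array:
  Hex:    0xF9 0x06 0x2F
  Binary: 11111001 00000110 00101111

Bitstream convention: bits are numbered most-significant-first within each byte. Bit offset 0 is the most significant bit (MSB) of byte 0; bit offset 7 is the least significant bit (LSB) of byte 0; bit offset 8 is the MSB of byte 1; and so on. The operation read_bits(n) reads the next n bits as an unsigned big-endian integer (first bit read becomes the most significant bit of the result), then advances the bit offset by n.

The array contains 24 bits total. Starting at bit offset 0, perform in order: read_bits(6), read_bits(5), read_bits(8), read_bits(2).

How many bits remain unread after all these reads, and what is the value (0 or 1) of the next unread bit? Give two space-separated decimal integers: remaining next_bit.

Answer: 3 1

Derivation:
Read 1: bits[0:6] width=6 -> value=62 (bin 111110); offset now 6 = byte 0 bit 6; 18 bits remain
Read 2: bits[6:11] width=5 -> value=8 (bin 01000); offset now 11 = byte 1 bit 3; 13 bits remain
Read 3: bits[11:19] width=8 -> value=49 (bin 00110001); offset now 19 = byte 2 bit 3; 5 bits remain
Read 4: bits[19:21] width=2 -> value=1 (bin 01); offset now 21 = byte 2 bit 5; 3 bits remain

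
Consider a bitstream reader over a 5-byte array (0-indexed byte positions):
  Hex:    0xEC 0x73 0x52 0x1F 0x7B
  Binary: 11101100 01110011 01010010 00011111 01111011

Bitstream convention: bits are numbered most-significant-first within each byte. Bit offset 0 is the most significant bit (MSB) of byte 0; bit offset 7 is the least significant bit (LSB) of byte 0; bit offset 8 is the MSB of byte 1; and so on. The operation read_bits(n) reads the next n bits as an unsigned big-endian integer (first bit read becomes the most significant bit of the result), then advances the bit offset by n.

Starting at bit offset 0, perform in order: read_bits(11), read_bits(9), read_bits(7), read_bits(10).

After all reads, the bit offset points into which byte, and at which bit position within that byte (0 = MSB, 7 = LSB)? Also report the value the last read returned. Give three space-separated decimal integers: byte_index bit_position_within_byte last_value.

Answer: 4 5 1007

Derivation:
Read 1: bits[0:11] width=11 -> value=1891 (bin 11101100011); offset now 11 = byte 1 bit 3; 29 bits remain
Read 2: bits[11:20] width=9 -> value=309 (bin 100110101); offset now 20 = byte 2 bit 4; 20 bits remain
Read 3: bits[20:27] width=7 -> value=16 (bin 0010000); offset now 27 = byte 3 bit 3; 13 bits remain
Read 4: bits[27:37] width=10 -> value=1007 (bin 1111101111); offset now 37 = byte 4 bit 5; 3 bits remain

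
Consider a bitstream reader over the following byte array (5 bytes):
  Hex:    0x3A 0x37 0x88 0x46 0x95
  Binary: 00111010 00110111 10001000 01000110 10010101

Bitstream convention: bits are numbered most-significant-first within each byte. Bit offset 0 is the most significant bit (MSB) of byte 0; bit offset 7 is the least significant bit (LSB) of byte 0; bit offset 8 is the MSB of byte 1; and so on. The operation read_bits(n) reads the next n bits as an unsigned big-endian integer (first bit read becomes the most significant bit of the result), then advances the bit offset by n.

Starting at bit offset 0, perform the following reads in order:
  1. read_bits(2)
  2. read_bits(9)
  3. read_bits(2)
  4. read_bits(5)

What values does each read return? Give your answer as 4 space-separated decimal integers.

Read 1: bits[0:2] width=2 -> value=0 (bin 00); offset now 2 = byte 0 bit 2; 38 bits remain
Read 2: bits[2:11] width=9 -> value=465 (bin 111010001); offset now 11 = byte 1 bit 3; 29 bits remain
Read 3: bits[11:13] width=2 -> value=2 (bin 10); offset now 13 = byte 1 bit 5; 27 bits remain
Read 4: bits[13:18] width=5 -> value=30 (bin 11110); offset now 18 = byte 2 bit 2; 22 bits remain

Answer: 0 465 2 30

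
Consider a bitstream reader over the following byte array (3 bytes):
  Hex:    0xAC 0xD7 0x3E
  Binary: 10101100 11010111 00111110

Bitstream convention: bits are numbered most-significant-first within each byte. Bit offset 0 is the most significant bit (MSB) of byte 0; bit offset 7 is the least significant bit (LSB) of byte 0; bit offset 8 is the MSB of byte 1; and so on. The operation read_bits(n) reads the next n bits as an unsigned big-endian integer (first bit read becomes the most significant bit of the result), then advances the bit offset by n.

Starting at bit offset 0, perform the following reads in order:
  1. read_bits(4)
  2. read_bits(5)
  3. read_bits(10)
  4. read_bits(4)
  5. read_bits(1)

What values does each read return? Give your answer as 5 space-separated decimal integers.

Answer: 10 25 697 15 0

Derivation:
Read 1: bits[0:4] width=4 -> value=10 (bin 1010); offset now 4 = byte 0 bit 4; 20 bits remain
Read 2: bits[4:9] width=5 -> value=25 (bin 11001); offset now 9 = byte 1 bit 1; 15 bits remain
Read 3: bits[9:19] width=10 -> value=697 (bin 1010111001); offset now 19 = byte 2 bit 3; 5 bits remain
Read 4: bits[19:23] width=4 -> value=15 (bin 1111); offset now 23 = byte 2 bit 7; 1 bits remain
Read 5: bits[23:24] width=1 -> value=0 (bin 0); offset now 24 = byte 3 bit 0; 0 bits remain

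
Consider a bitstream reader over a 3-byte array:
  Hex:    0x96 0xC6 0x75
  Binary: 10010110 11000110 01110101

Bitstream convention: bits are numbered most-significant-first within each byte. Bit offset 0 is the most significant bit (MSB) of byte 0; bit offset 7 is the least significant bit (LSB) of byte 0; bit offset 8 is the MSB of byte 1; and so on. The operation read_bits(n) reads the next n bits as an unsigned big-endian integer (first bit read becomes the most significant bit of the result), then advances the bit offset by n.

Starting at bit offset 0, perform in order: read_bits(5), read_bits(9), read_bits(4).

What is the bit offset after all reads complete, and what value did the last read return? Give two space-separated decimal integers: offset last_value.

Answer: 18 9

Derivation:
Read 1: bits[0:5] width=5 -> value=18 (bin 10010); offset now 5 = byte 0 bit 5; 19 bits remain
Read 2: bits[5:14] width=9 -> value=433 (bin 110110001); offset now 14 = byte 1 bit 6; 10 bits remain
Read 3: bits[14:18] width=4 -> value=9 (bin 1001); offset now 18 = byte 2 bit 2; 6 bits remain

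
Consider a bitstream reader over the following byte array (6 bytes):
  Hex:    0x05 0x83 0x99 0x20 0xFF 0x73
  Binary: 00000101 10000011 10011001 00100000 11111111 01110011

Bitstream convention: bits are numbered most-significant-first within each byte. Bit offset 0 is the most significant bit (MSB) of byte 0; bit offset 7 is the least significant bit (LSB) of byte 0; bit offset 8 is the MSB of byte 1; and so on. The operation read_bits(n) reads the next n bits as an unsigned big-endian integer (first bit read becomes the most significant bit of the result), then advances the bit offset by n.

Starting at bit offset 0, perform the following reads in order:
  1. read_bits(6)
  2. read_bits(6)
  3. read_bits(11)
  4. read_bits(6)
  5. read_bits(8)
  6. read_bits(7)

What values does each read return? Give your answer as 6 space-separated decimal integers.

Read 1: bits[0:6] width=6 -> value=1 (bin 000001); offset now 6 = byte 0 bit 6; 42 bits remain
Read 2: bits[6:12] width=6 -> value=24 (bin 011000); offset now 12 = byte 1 bit 4; 36 bits remain
Read 3: bits[12:23] width=11 -> value=460 (bin 00111001100); offset now 23 = byte 2 bit 7; 25 bits remain
Read 4: bits[23:29] width=6 -> value=36 (bin 100100); offset now 29 = byte 3 bit 5; 19 bits remain
Read 5: bits[29:37] width=8 -> value=31 (bin 00011111); offset now 37 = byte 4 bit 5; 11 bits remain
Read 6: bits[37:44] width=7 -> value=119 (bin 1110111); offset now 44 = byte 5 bit 4; 4 bits remain

Answer: 1 24 460 36 31 119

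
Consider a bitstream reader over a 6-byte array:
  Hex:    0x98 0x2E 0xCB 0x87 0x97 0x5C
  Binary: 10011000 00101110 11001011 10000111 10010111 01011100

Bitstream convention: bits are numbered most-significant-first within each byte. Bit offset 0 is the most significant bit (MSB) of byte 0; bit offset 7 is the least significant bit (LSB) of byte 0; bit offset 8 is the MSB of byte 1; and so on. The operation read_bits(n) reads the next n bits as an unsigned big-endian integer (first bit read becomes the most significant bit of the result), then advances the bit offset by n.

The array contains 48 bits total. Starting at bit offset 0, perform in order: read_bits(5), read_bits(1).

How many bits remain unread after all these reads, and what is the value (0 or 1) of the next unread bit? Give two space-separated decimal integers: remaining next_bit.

Answer: 42 0

Derivation:
Read 1: bits[0:5] width=5 -> value=19 (bin 10011); offset now 5 = byte 0 bit 5; 43 bits remain
Read 2: bits[5:6] width=1 -> value=0 (bin 0); offset now 6 = byte 0 bit 6; 42 bits remain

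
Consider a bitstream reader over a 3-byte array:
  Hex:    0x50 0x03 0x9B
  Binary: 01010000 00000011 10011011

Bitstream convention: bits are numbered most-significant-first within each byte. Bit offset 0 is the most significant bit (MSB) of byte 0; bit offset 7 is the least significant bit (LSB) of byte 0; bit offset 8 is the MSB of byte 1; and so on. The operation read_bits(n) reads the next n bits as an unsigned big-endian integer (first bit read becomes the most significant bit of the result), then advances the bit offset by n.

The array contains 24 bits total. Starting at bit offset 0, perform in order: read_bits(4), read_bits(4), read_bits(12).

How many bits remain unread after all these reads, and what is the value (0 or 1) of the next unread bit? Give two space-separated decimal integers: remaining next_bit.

Read 1: bits[0:4] width=4 -> value=5 (bin 0101); offset now 4 = byte 0 bit 4; 20 bits remain
Read 2: bits[4:8] width=4 -> value=0 (bin 0000); offset now 8 = byte 1 bit 0; 16 bits remain
Read 3: bits[8:20] width=12 -> value=57 (bin 000000111001); offset now 20 = byte 2 bit 4; 4 bits remain

Answer: 4 1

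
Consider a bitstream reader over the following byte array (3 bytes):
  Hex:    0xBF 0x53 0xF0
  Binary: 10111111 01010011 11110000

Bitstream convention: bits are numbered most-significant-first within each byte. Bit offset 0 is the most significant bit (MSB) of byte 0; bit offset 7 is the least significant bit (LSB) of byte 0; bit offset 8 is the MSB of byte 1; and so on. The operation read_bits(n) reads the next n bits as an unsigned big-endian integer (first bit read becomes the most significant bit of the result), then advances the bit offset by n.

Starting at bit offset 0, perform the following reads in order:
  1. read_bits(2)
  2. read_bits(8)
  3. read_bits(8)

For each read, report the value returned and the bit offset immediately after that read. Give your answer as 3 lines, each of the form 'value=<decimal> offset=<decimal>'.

Answer: value=2 offset=2
value=253 offset=10
value=79 offset=18

Derivation:
Read 1: bits[0:2] width=2 -> value=2 (bin 10); offset now 2 = byte 0 bit 2; 22 bits remain
Read 2: bits[2:10] width=8 -> value=253 (bin 11111101); offset now 10 = byte 1 bit 2; 14 bits remain
Read 3: bits[10:18] width=8 -> value=79 (bin 01001111); offset now 18 = byte 2 bit 2; 6 bits remain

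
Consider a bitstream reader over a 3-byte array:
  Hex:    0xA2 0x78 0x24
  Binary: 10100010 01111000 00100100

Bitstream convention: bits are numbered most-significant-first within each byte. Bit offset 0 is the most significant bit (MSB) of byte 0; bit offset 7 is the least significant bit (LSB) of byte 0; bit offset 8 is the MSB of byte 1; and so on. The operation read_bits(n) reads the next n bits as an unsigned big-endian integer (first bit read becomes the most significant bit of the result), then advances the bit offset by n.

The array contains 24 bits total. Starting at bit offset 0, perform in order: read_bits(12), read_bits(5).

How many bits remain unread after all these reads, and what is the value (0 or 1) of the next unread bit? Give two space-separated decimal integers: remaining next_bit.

Answer: 7 0

Derivation:
Read 1: bits[0:12] width=12 -> value=2599 (bin 101000100111); offset now 12 = byte 1 bit 4; 12 bits remain
Read 2: bits[12:17] width=5 -> value=16 (bin 10000); offset now 17 = byte 2 bit 1; 7 bits remain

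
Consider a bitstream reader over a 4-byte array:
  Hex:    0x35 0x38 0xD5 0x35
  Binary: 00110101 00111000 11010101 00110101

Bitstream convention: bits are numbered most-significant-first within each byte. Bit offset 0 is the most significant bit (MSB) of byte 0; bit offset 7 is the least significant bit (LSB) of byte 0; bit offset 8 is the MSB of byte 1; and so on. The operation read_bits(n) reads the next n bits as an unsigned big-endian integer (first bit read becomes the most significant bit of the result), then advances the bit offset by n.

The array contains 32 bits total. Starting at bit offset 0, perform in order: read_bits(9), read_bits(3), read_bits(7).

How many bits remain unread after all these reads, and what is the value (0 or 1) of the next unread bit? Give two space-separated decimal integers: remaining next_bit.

Read 1: bits[0:9] width=9 -> value=106 (bin 001101010); offset now 9 = byte 1 bit 1; 23 bits remain
Read 2: bits[9:12] width=3 -> value=3 (bin 011); offset now 12 = byte 1 bit 4; 20 bits remain
Read 3: bits[12:19] width=7 -> value=70 (bin 1000110); offset now 19 = byte 2 bit 3; 13 bits remain

Answer: 13 1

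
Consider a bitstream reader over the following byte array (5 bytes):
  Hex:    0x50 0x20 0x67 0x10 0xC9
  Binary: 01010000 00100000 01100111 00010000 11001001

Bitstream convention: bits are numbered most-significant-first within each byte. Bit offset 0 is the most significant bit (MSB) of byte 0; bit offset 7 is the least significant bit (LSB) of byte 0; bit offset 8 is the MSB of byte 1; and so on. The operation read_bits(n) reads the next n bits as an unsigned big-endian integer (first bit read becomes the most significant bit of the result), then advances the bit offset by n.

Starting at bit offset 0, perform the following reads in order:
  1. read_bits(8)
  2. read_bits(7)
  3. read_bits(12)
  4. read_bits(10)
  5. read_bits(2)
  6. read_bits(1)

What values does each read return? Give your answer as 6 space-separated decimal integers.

Read 1: bits[0:8] width=8 -> value=80 (bin 01010000); offset now 8 = byte 1 bit 0; 32 bits remain
Read 2: bits[8:15] width=7 -> value=16 (bin 0010000); offset now 15 = byte 1 bit 7; 25 bits remain
Read 3: bits[15:27] width=12 -> value=824 (bin 001100111000); offset now 27 = byte 3 bit 3; 13 bits remain
Read 4: bits[27:37] width=10 -> value=537 (bin 1000011001); offset now 37 = byte 4 bit 5; 3 bits remain
Read 5: bits[37:39] width=2 -> value=0 (bin 00); offset now 39 = byte 4 bit 7; 1 bits remain
Read 6: bits[39:40] width=1 -> value=1 (bin 1); offset now 40 = byte 5 bit 0; 0 bits remain

Answer: 80 16 824 537 0 1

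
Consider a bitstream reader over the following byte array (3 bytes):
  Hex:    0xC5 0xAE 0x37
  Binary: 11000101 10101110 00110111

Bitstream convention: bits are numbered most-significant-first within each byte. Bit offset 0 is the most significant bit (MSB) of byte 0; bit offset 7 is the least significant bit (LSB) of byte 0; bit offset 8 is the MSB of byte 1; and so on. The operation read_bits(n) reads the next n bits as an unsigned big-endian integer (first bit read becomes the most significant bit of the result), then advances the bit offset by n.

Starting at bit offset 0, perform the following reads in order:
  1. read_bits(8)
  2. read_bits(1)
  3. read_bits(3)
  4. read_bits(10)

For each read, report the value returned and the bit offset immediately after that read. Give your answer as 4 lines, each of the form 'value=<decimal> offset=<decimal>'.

Answer: value=197 offset=8
value=1 offset=9
value=2 offset=12
value=909 offset=22

Derivation:
Read 1: bits[0:8] width=8 -> value=197 (bin 11000101); offset now 8 = byte 1 bit 0; 16 bits remain
Read 2: bits[8:9] width=1 -> value=1 (bin 1); offset now 9 = byte 1 bit 1; 15 bits remain
Read 3: bits[9:12] width=3 -> value=2 (bin 010); offset now 12 = byte 1 bit 4; 12 bits remain
Read 4: bits[12:22] width=10 -> value=909 (bin 1110001101); offset now 22 = byte 2 bit 6; 2 bits remain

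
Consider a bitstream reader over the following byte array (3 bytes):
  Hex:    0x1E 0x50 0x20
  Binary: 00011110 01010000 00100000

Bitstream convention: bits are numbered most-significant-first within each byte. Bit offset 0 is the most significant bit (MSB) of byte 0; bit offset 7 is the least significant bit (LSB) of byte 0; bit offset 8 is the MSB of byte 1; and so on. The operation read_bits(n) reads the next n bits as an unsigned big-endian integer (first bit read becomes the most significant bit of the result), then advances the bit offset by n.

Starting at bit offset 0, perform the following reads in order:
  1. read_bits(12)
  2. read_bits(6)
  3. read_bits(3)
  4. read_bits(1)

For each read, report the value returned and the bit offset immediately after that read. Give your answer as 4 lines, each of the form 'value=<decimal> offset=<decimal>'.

Read 1: bits[0:12] width=12 -> value=485 (bin 000111100101); offset now 12 = byte 1 bit 4; 12 bits remain
Read 2: bits[12:18] width=6 -> value=0 (bin 000000); offset now 18 = byte 2 bit 2; 6 bits remain
Read 3: bits[18:21] width=3 -> value=4 (bin 100); offset now 21 = byte 2 bit 5; 3 bits remain
Read 4: bits[21:22] width=1 -> value=0 (bin 0); offset now 22 = byte 2 bit 6; 2 bits remain

Answer: value=485 offset=12
value=0 offset=18
value=4 offset=21
value=0 offset=22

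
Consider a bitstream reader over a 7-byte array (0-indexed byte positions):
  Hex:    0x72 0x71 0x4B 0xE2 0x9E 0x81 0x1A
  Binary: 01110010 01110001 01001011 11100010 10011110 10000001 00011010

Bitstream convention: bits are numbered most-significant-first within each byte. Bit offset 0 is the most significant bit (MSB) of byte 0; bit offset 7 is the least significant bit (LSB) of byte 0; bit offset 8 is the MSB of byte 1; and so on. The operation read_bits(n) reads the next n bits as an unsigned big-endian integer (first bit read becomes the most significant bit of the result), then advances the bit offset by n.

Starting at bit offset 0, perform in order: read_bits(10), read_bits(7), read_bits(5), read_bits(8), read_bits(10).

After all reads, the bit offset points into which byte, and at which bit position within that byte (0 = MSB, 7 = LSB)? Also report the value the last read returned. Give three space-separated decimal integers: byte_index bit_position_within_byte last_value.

Read 1: bits[0:10] width=10 -> value=457 (bin 0111001001); offset now 10 = byte 1 bit 2; 46 bits remain
Read 2: bits[10:17] width=7 -> value=98 (bin 1100010); offset now 17 = byte 2 bit 1; 39 bits remain
Read 3: bits[17:22] width=5 -> value=18 (bin 10010); offset now 22 = byte 2 bit 6; 34 bits remain
Read 4: bits[22:30] width=8 -> value=248 (bin 11111000); offset now 30 = byte 3 bit 6; 26 bits remain
Read 5: bits[30:40] width=10 -> value=670 (bin 1010011110); offset now 40 = byte 5 bit 0; 16 bits remain

Answer: 5 0 670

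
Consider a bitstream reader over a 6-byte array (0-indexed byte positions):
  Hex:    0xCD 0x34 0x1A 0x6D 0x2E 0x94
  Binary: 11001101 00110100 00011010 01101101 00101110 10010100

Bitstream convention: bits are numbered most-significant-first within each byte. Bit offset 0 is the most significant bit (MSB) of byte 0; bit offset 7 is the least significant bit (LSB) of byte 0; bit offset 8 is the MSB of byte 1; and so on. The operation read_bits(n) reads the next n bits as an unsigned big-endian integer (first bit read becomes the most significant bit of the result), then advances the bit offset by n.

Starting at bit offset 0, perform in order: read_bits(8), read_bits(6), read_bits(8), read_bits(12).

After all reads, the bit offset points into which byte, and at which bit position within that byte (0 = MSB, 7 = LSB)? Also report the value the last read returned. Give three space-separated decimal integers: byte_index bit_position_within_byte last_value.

Answer: 4 2 2484

Derivation:
Read 1: bits[0:8] width=8 -> value=205 (bin 11001101); offset now 8 = byte 1 bit 0; 40 bits remain
Read 2: bits[8:14] width=6 -> value=13 (bin 001101); offset now 14 = byte 1 bit 6; 34 bits remain
Read 3: bits[14:22] width=8 -> value=6 (bin 00000110); offset now 22 = byte 2 bit 6; 26 bits remain
Read 4: bits[22:34] width=12 -> value=2484 (bin 100110110100); offset now 34 = byte 4 bit 2; 14 bits remain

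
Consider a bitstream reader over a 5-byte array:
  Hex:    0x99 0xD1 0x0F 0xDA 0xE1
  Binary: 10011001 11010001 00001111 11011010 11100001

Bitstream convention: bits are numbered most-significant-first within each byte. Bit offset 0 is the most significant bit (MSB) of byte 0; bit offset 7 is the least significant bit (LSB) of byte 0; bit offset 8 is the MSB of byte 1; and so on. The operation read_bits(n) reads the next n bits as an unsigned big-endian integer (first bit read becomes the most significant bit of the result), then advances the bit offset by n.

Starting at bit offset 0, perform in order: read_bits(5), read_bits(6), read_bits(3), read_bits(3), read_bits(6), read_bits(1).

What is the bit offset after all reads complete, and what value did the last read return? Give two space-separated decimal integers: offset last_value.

Read 1: bits[0:5] width=5 -> value=19 (bin 10011); offset now 5 = byte 0 bit 5; 35 bits remain
Read 2: bits[5:11] width=6 -> value=14 (bin 001110); offset now 11 = byte 1 bit 3; 29 bits remain
Read 3: bits[11:14] width=3 -> value=4 (bin 100); offset now 14 = byte 1 bit 6; 26 bits remain
Read 4: bits[14:17] width=3 -> value=2 (bin 010); offset now 17 = byte 2 bit 1; 23 bits remain
Read 5: bits[17:23] width=6 -> value=7 (bin 000111); offset now 23 = byte 2 bit 7; 17 bits remain
Read 6: bits[23:24] width=1 -> value=1 (bin 1); offset now 24 = byte 3 bit 0; 16 bits remain

Answer: 24 1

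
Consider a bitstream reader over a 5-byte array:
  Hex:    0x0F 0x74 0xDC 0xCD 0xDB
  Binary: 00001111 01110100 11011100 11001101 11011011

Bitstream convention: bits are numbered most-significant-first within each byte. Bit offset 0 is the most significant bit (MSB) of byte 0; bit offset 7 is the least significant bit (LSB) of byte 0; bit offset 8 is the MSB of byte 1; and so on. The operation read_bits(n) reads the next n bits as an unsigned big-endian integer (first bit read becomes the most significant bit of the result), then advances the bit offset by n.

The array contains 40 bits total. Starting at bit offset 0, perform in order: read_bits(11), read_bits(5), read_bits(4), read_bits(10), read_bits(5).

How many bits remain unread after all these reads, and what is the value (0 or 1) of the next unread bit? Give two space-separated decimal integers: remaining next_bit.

Read 1: bits[0:11] width=11 -> value=123 (bin 00001111011); offset now 11 = byte 1 bit 3; 29 bits remain
Read 2: bits[11:16] width=5 -> value=20 (bin 10100); offset now 16 = byte 2 bit 0; 24 bits remain
Read 3: bits[16:20] width=4 -> value=13 (bin 1101); offset now 20 = byte 2 bit 4; 20 bits remain
Read 4: bits[20:30] width=10 -> value=819 (bin 1100110011); offset now 30 = byte 3 bit 6; 10 bits remain
Read 5: bits[30:35] width=5 -> value=14 (bin 01110); offset now 35 = byte 4 bit 3; 5 bits remain

Answer: 5 1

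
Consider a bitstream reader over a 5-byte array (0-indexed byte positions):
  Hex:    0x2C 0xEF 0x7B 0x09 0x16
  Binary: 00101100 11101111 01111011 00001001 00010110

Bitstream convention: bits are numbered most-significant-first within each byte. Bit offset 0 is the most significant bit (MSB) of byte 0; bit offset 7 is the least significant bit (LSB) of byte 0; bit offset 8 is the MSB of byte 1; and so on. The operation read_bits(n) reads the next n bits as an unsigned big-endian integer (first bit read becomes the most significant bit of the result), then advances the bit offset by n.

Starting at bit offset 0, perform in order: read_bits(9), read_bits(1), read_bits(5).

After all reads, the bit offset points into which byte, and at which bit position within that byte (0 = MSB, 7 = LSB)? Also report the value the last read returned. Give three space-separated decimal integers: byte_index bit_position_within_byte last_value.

Read 1: bits[0:9] width=9 -> value=89 (bin 001011001); offset now 9 = byte 1 bit 1; 31 bits remain
Read 2: bits[9:10] width=1 -> value=1 (bin 1); offset now 10 = byte 1 bit 2; 30 bits remain
Read 3: bits[10:15] width=5 -> value=23 (bin 10111); offset now 15 = byte 1 bit 7; 25 bits remain

Answer: 1 7 23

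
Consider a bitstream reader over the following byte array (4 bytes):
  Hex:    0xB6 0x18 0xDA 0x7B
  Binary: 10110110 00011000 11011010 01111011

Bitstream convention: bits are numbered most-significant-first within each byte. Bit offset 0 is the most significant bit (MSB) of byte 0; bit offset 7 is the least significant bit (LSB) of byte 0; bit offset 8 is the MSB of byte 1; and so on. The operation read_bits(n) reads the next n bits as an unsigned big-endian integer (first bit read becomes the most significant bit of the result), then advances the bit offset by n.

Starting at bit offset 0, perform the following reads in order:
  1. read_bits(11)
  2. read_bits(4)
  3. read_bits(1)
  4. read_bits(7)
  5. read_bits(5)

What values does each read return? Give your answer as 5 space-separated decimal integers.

Read 1: bits[0:11] width=11 -> value=1456 (bin 10110110000); offset now 11 = byte 1 bit 3; 21 bits remain
Read 2: bits[11:15] width=4 -> value=12 (bin 1100); offset now 15 = byte 1 bit 7; 17 bits remain
Read 3: bits[15:16] width=1 -> value=0 (bin 0); offset now 16 = byte 2 bit 0; 16 bits remain
Read 4: bits[16:23] width=7 -> value=109 (bin 1101101); offset now 23 = byte 2 bit 7; 9 bits remain
Read 5: bits[23:28] width=5 -> value=7 (bin 00111); offset now 28 = byte 3 bit 4; 4 bits remain

Answer: 1456 12 0 109 7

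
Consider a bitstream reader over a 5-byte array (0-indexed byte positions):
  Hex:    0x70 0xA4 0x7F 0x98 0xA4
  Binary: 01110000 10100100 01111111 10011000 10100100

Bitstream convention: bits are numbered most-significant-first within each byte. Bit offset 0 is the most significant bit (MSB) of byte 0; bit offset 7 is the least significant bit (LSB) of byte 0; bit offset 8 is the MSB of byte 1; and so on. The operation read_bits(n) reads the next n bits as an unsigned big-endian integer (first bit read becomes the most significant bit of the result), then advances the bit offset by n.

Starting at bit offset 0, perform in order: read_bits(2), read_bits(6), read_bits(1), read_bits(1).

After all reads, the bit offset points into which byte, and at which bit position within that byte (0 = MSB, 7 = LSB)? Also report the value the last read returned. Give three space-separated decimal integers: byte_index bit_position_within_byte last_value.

Read 1: bits[0:2] width=2 -> value=1 (bin 01); offset now 2 = byte 0 bit 2; 38 bits remain
Read 2: bits[2:8] width=6 -> value=48 (bin 110000); offset now 8 = byte 1 bit 0; 32 bits remain
Read 3: bits[8:9] width=1 -> value=1 (bin 1); offset now 9 = byte 1 bit 1; 31 bits remain
Read 4: bits[9:10] width=1 -> value=0 (bin 0); offset now 10 = byte 1 bit 2; 30 bits remain

Answer: 1 2 0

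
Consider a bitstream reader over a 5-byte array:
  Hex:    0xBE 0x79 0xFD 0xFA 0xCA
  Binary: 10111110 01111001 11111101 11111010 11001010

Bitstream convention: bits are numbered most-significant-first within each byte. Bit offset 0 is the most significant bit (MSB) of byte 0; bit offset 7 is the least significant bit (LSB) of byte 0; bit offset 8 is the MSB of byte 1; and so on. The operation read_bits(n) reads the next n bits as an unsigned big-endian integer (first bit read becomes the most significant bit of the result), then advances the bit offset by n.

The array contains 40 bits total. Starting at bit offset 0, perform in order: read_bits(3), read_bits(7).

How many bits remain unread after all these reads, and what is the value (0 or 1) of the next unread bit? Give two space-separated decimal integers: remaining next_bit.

Read 1: bits[0:3] width=3 -> value=5 (bin 101); offset now 3 = byte 0 bit 3; 37 bits remain
Read 2: bits[3:10] width=7 -> value=121 (bin 1111001); offset now 10 = byte 1 bit 2; 30 bits remain

Answer: 30 1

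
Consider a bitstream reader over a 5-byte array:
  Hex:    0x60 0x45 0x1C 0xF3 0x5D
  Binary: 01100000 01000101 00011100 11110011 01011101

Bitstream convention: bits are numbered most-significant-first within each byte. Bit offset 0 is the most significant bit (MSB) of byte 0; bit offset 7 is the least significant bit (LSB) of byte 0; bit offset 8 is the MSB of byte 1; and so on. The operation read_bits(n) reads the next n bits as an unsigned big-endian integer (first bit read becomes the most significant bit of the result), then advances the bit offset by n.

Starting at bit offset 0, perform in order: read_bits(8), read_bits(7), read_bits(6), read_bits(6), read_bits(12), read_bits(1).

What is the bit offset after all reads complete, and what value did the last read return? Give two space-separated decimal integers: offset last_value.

Read 1: bits[0:8] width=8 -> value=96 (bin 01100000); offset now 8 = byte 1 bit 0; 32 bits remain
Read 2: bits[8:15] width=7 -> value=34 (bin 0100010); offset now 15 = byte 1 bit 7; 25 bits remain
Read 3: bits[15:21] width=6 -> value=35 (bin 100011); offset now 21 = byte 2 bit 5; 19 bits remain
Read 4: bits[21:27] width=6 -> value=39 (bin 100111); offset now 27 = byte 3 bit 3; 13 bits remain
Read 5: bits[27:39] width=12 -> value=2478 (bin 100110101110); offset now 39 = byte 4 bit 7; 1 bits remain
Read 6: bits[39:40] width=1 -> value=1 (bin 1); offset now 40 = byte 5 bit 0; 0 bits remain

Answer: 40 1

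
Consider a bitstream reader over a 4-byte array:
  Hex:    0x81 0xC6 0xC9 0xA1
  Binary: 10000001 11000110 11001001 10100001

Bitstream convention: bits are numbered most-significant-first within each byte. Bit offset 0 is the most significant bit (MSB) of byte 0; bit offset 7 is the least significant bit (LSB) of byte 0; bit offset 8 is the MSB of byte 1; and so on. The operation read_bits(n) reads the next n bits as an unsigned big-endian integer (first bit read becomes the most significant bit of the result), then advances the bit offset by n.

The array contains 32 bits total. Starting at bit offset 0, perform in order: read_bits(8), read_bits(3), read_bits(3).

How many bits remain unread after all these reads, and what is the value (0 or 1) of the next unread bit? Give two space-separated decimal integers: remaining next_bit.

Read 1: bits[0:8] width=8 -> value=129 (bin 10000001); offset now 8 = byte 1 bit 0; 24 bits remain
Read 2: bits[8:11] width=3 -> value=6 (bin 110); offset now 11 = byte 1 bit 3; 21 bits remain
Read 3: bits[11:14] width=3 -> value=1 (bin 001); offset now 14 = byte 1 bit 6; 18 bits remain

Answer: 18 1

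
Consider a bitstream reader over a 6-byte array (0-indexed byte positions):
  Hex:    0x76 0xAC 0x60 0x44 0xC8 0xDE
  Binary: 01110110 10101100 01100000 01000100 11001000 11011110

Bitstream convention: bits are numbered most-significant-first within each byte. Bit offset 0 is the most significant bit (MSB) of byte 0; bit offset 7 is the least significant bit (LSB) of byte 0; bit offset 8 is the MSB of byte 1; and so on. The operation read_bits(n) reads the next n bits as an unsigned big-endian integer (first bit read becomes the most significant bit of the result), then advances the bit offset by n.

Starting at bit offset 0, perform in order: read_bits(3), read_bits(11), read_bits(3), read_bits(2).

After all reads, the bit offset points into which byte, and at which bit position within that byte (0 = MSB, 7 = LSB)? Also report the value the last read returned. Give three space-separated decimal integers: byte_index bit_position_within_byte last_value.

Read 1: bits[0:3] width=3 -> value=3 (bin 011); offset now 3 = byte 0 bit 3; 45 bits remain
Read 2: bits[3:14] width=11 -> value=1451 (bin 10110101011); offset now 14 = byte 1 bit 6; 34 bits remain
Read 3: bits[14:17] width=3 -> value=0 (bin 000); offset now 17 = byte 2 bit 1; 31 bits remain
Read 4: bits[17:19] width=2 -> value=3 (bin 11); offset now 19 = byte 2 bit 3; 29 bits remain

Answer: 2 3 3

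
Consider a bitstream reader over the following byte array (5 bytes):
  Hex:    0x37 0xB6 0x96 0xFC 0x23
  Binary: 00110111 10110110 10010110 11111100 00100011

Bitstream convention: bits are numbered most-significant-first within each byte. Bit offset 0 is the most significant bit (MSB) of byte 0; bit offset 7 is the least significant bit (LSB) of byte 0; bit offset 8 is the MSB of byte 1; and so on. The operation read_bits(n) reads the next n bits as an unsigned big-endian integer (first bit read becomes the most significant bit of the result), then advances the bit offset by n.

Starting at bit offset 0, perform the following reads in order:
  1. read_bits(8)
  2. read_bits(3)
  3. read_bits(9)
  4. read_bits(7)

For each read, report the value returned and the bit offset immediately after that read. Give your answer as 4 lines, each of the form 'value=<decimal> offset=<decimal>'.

Read 1: bits[0:8] width=8 -> value=55 (bin 00110111); offset now 8 = byte 1 bit 0; 32 bits remain
Read 2: bits[8:11] width=3 -> value=5 (bin 101); offset now 11 = byte 1 bit 3; 29 bits remain
Read 3: bits[11:20] width=9 -> value=361 (bin 101101001); offset now 20 = byte 2 bit 4; 20 bits remain
Read 4: bits[20:27] width=7 -> value=55 (bin 0110111); offset now 27 = byte 3 bit 3; 13 bits remain

Answer: value=55 offset=8
value=5 offset=11
value=361 offset=20
value=55 offset=27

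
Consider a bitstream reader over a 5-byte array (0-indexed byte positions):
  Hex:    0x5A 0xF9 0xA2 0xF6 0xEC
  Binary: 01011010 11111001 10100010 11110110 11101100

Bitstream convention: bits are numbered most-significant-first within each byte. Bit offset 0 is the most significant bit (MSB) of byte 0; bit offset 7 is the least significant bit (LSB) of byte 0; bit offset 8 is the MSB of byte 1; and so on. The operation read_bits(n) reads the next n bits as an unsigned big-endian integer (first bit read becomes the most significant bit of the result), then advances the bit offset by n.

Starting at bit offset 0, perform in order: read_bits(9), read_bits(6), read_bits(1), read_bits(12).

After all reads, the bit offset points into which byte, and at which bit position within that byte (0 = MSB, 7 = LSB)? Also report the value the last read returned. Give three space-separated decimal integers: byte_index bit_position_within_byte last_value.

Read 1: bits[0:9] width=9 -> value=181 (bin 010110101); offset now 9 = byte 1 bit 1; 31 bits remain
Read 2: bits[9:15] width=6 -> value=60 (bin 111100); offset now 15 = byte 1 bit 7; 25 bits remain
Read 3: bits[15:16] width=1 -> value=1 (bin 1); offset now 16 = byte 2 bit 0; 24 bits remain
Read 4: bits[16:28] width=12 -> value=2607 (bin 101000101111); offset now 28 = byte 3 bit 4; 12 bits remain

Answer: 3 4 2607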